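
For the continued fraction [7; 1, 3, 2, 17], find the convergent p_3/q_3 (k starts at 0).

Using pₖ = aₖpₖ₋₁ + pₖ₋₂, qₖ = aₖqₖ₋₁ + qₖ₋₂ (with p₋₁=1, p₋₂=0, q₋₁=0, q₋₂=1):
  k=0: a=7, p=7, q=1
  k=1: a=1, p=8, q=1
  k=2: a=3, p=31, q=4
  k=3: a=2, p=70, q=9

70/9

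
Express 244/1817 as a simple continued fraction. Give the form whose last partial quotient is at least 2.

[0; 7, 2, 4, 5, 5]

244 = 0·1817 + 244
1817 = 7·244 + 109
244 = 2·109 + 26
109 = 4·26 + 5
26 = 5·5 + 1
5 = 5·1 + 0  (stop)
So 244/1817 = [0; 7, 2, 4, 5, 5].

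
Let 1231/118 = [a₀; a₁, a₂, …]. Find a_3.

5

1231 = 10·118 + 51   →  a_0 = 10
118 = 2·51 + 16   →  a_1 = 2
51 = 3·16 + 3   →  a_2 = 3
16 = 5·3 + 1   →  a_3 = 5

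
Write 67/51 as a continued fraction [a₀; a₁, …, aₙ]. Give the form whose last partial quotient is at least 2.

67 = 1·51 + 16
51 = 3·16 + 3
16 = 5·3 + 1
3 = 3·1 + 0  (stop)
So 67/51 = [1; 3, 5, 3].

[1; 3, 5, 3]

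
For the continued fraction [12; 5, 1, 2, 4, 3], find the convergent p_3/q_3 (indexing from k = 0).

Using pₖ = aₖpₖ₋₁ + pₖ₋₂, qₖ = aₖqₖ₋₁ + qₖ₋₂ (with p₋₁=1, p₋₂=0, q₋₁=0, q₋₂=1):
  k=0: a=12, p=12, q=1
  k=1: a=5, p=61, q=5
  k=2: a=1, p=73, q=6
  k=3: a=2, p=207, q=17

207/17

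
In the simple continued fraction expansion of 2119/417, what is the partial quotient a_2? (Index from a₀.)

3

2119 = 5·417 + 34   →  a_0 = 5
417 = 12·34 + 9   →  a_1 = 12
34 = 3·9 + 7   →  a_2 = 3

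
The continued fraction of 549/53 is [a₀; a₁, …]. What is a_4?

549 = 10·53 + 19   →  a_0 = 10
53 = 2·19 + 15   →  a_1 = 2
19 = 1·15 + 4   →  a_2 = 1
15 = 3·4 + 3   →  a_3 = 3
4 = 1·3 + 1   →  a_4 = 1

1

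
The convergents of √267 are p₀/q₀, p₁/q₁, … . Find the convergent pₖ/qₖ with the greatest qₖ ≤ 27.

√267 = [16; 2, 1, 15, 1, 2, 32, …] (period length 6).
Convergents:
  p_0/q_0 = 16/1
  p_1/q_1 = 33/2
  p_2/q_2 = 49/3
  p_3/q_3 = 768/47
q_2 = 3 ≤ 27 < 47 = q_3, so the answer is 49/3.

49/3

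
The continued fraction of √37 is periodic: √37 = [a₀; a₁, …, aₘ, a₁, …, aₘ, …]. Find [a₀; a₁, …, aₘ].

a₀ = ⌊√37⌋ = 6.

[6; 12]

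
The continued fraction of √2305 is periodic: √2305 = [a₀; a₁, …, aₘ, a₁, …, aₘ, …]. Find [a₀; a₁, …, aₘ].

a₀ = ⌊√2305⌋ = 48.
With m₀=0, d₀=1 and mₖ₊₁ = dₖaₖ − mₖ, dₖ₊₁ = (n − mₖ₊₁²)/dₖ, aₖ₊₁ = ⌊(a₀+mₖ₊₁)/dₖ₊₁⌋:
  k=1: m=48, d=1, a=96
d=1 and a=2a₀=96 at k=1, so the next step gives (m, d) = (48, 1) again — its k=1 value — and the period has length 1.

[48; 96]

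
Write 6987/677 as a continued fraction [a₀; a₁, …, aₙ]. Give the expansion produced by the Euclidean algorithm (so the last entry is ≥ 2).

[10; 3, 8, 2, 1, 8]

6987 = 10*677 + 217
677 = 3*217 + 26
217 = 8*26 + 9
26 = 2*9 + 8
9 = 1*8 + 1
8 = 8*1 + 0  (stop)
So 6987/677 = [10; 3, 8, 2, 1, 8].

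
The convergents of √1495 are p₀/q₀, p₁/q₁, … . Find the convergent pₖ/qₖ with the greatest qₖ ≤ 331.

9009/233

√1495 = [38; 1, 1, 1, 76, …] (period length 4).
Convergents:
  p_0/q_0 = 38/1
  p_1/q_1 = 39/1
  p_2/q_2 = 77/2
  p_3/q_3 = 116/3
  p_4/q_4 = 8893/230
  p_5/q_5 = 9009/233
  p_6/q_6 = 17902/463
q_5 = 233 ≤ 331 < 463 = q_6, so the answer is 9009/233.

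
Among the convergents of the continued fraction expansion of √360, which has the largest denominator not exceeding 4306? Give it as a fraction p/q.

27379/1443

√360 = [18; 1, 36, …] (period length 2).
Convergents:
  p_0/q_0 = 18/1
  p_1/q_1 = 19/1
  p_2/q_2 = 702/37
  p_3/q_3 = 721/38
  p_4/q_4 = 26658/1405
  p_5/q_5 = 27379/1443
  p_6/q_6 = 1012302/53353
q_5 = 1443 ≤ 4306 < 53353 = q_6, so the answer is 27379/1443.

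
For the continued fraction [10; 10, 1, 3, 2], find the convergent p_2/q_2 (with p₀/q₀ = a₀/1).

Using pₖ = aₖpₖ₋₁ + pₖ₋₂, qₖ = aₖqₖ₋₁ + qₖ₋₂ (with p₋₁=1, p₋₂=0, q₋₁=0, q₋₂=1):
  k=0: a=10, p=10, q=1
  k=1: a=10, p=101, q=10
  k=2: a=1, p=111, q=11

111/11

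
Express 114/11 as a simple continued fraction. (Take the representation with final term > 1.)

114 = 10*11 + 4
11 = 2*4 + 3
4 = 1*3 + 1
3 = 3*1 + 0  (stop)
So 114/11 = [10; 2, 1, 3].

[10; 2, 1, 3]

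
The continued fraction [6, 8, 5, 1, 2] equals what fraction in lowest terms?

851/139

Fold from the inside: start with 2/1.
  1 + 1/2 = 3/2
  5 + 2/3 = 17/3
  8 + 3/17 = 139/17
  6 + 17/139 = 851/139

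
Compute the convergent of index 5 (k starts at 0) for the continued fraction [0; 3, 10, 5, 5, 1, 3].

316/979

Using pₖ = aₖpₖ₋₁ + pₖ₋₂, qₖ = aₖqₖ₋₁ + qₖ₋₂ (with p₋₁=1, p₋₂=0, q₋₁=0, q₋₂=1):
  k=0: a=0, p=0, q=1
  k=1: a=3, p=1, q=3
  k=2: a=10, p=10, q=31
  k=3: a=5, p=51, q=158
  k=4: a=5, p=265, q=821
  k=5: a=1, p=316, q=979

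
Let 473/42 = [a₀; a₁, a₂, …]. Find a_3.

4

473 = 11·42 + 11   →  a_0 = 11
42 = 3·11 + 9   →  a_1 = 3
11 = 1·9 + 2   →  a_2 = 1
9 = 4·2 + 1   →  a_3 = 4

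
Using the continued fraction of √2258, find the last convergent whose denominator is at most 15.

√2258 = [47; 1, 1, 13, 13, 1, 1, 94, …] (period length 7).
Convergents:
  p_0/q_0 = 47/1
  p_1/q_1 = 48/1
  p_2/q_2 = 95/2
  p_3/q_3 = 1283/27
q_2 = 2 ≤ 15 < 27 = q_3, so the answer is 95/2.

95/2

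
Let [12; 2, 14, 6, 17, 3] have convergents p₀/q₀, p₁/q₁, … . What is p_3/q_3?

2197/176

Using pₖ = aₖpₖ₋₁ + pₖ₋₂, qₖ = aₖqₖ₋₁ + qₖ₋₂ (with p₋₁=1, p₋₂=0, q₋₁=0, q₋₂=1):
  k=0: a=12, p=12, q=1
  k=1: a=2, p=25, q=2
  k=2: a=14, p=362, q=29
  k=3: a=6, p=2197, q=176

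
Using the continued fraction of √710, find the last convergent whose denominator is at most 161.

1279/48

√710 = [26; 1, 1, 1, 4, 1, 1, 1, 52, …] (period length 8).
Convergents:
  p_0/q_0 = 26/1
  p_1/q_1 = 27/1
  p_2/q_2 = 53/2
  p_3/q_3 = 80/3
  p_4/q_4 = 373/14
  p_5/q_5 = 453/17
  p_6/q_6 = 826/31
  p_7/q_7 = 1279/48
  p_8/q_8 = 67334/2527
q_7 = 48 ≤ 161 < 2527 = q_8, so the answer is 1279/48.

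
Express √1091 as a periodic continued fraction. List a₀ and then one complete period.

a₀ = ⌊√1091⌋ = 33.
With m₀=0, d₀=1 and mₖ₊₁ = dₖaₖ − mₖ, dₖ₊₁ = (n − mₖ₊₁²)/dₖ, aₖ₊₁ = ⌊(a₀+mₖ₊₁)/dₖ₊₁⌋:
  k=1: m=33, d=2, a=33
  k=2: m=33, d=1, a=66
d=1 and a=2a₀=66 at k=2, so the next step gives (m, d) = (33, 2) again — its k=1 value — and the period has length 2.

[33; 33, 66]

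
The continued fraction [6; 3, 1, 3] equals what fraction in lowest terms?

Fold from the inside: start with 3/1.
  1 + 1/3 = 4/3
  3 + 3/4 = 15/4
  6 + 4/15 = 94/15

94/15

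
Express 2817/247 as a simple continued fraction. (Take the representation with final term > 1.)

2817 = 11·247 + 100
247 = 2·100 + 47
100 = 2·47 + 6
47 = 7·6 + 5
6 = 1·5 + 1
5 = 5·1 + 0  (stop)
So 2817/247 = [11; 2, 2, 7, 1, 5].

[11; 2, 2, 7, 1, 5]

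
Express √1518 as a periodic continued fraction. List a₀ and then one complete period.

a₀ = ⌊√1518⌋ = 38.
With m₀=0, d₀=1 and mₖ₊₁ = dₖaₖ − mₖ, dₖ₊₁ = (n − mₖ₊₁²)/dₖ, aₖ₊₁ = ⌊(a₀+mₖ₊₁)/dₖ₊₁⌋:
  k=1: m=38, d=74, a=1
  k=2: m=36, d=3, a=24
  k=3: m=36, d=74, a=1
  k=4: m=38, d=1, a=76
d=1 and a=2a₀=76 at k=4, so the next step gives (m, d) = (38, 74) again — its k=1 value — and the period has length 4.

[38; 1, 24, 1, 76]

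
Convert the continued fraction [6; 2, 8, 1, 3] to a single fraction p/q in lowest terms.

Fold from the inside: start with 3/1.
  1 + 1/3 = 4/3
  8 + 3/4 = 35/4
  2 + 4/35 = 74/35
  6 + 35/74 = 479/74

479/74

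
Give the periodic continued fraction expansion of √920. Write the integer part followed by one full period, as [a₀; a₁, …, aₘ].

[30; 3, 60]

a₀ = ⌊√920⌋ = 30.
With m₀=0, d₀=1 and mₖ₊₁ = dₖaₖ − mₖ, dₖ₊₁ = (n − mₖ₊₁²)/dₖ, aₖ₊₁ = ⌊(a₀+mₖ₊₁)/dₖ₊₁⌋:
  k=1: m=30, d=20, a=3
  k=2: m=30, d=1, a=60
d=1 and a=2a₀=60 at k=2, so the next step gives (m, d) = (30, 20) again — its k=1 value — and the period has length 2.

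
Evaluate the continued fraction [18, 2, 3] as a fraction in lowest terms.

129/7

Fold from the inside: start with 3/1.
  2 + 1/3 = 7/3
  18 + 3/7 = 129/7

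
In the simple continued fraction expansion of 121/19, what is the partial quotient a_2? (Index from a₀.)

121 = 6·19 + 7   →  a_0 = 6
19 = 2·7 + 5   →  a_1 = 2
7 = 1·5 + 2   →  a_2 = 1

1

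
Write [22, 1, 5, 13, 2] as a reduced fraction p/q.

3745/164

Using pₖ = aₖpₖ₋₁ + pₖ₋₂ and qₖ = aₖqₖ₋₁ + qₖ₋₂:
  k=0: a=22, p=22, q=1
  k=1: a=1, p=23, q=1
  k=2: a=5, p=137, q=6
  k=3: a=13, p=1804, q=79
  k=4: a=2, p=3745, q=164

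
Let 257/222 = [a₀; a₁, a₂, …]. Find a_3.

257 = 1·222 + 35   →  a_0 = 1
222 = 6·35 + 12   →  a_1 = 6
35 = 2·12 + 11   →  a_2 = 2
12 = 1·11 + 1   →  a_3 = 1

1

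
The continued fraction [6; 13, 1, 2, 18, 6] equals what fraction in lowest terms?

27651/4553

Fold from the inside: start with 6/1.
  18 + 1/6 = 109/6
  2 + 6/109 = 224/109
  1 + 109/224 = 333/224
  13 + 224/333 = 4553/333
  6 + 333/4553 = 27651/4553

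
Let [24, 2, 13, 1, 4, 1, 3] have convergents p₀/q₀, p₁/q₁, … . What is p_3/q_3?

Using pₖ = aₖpₖ₋₁ + pₖ₋₂, qₖ = aₖqₖ₋₁ + qₖ₋₂ (with p₋₁=1, p₋₂=0, q₋₁=0, q₋₂=1):
  k=0: a=24, p=24, q=1
  k=1: a=2, p=49, q=2
  k=2: a=13, p=661, q=27
  k=3: a=1, p=710, q=29

710/29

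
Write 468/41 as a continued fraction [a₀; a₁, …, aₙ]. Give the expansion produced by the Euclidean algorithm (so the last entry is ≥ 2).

468 = 11×41 + 17
41 = 2×17 + 7
17 = 2×7 + 3
7 = 2×3 + 1
3 = 3×1 + 0  (stop)
So 468/41 = [11; 2, 2, 2, 3].

[11; 2, 2, 2, 3]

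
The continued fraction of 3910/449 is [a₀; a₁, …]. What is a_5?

1

3910 = 8·449 + 318   →  a_0 = 8
449 = 1·318 + 131   →  a_1 = 1
318 = 2·131 + 56   →  a_2 = 2
131 = 2·56 + 19   →  a_3 = 2
56 = 2·19 + 18   →  a_4 = 2
19 = 1·18 + 1   →  a_5 = 1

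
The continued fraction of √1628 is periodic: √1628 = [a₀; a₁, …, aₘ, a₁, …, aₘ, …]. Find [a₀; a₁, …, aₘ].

[40; 2, 1, 6, 1, 2, 80]

a₀ = ⌊√1628⌋ = 40.
With m₀=0, d₀=1 and mₖ₊₁ = dₖaₖ − mₖ, dₖ₊₁ = (n − mₖ₊₁²)/dₖ, aₖ₊₁ = ⌊(a₀+mₖ₊₁)/dₖ₊₁⌋:
  k=1: m=40, d=28, a=2
  k=2: m=16, d=49, a=1
  k=3: m=33, d=11, a=6
  k=4: m=33, d=49, a=1
  k=5: m=16, d=28, a=2
  k=6: m=40, d=1, a=80
d=1 and a=2a₀=80 at k=6, so the next step gives (m, d) = (40, 28) again — its k=1 value — and the period has length 6.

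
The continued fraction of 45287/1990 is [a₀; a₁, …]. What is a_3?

45287 = 22·1990 + 1507   →  a_0 = 22
1990 = 1·1507 + 483   →  a_1 = 1
1507 = 3·483 + 58   →  a_2 = 3
483 = 8·58 + 19   →  a_3 = 8

8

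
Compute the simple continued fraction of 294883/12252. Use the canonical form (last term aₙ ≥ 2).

294883 = 24*12252 + 835
12252 = 14*835 + 562
835 = 1*562 + 273
562 = 2*273 + 16
273 = 17*16 + 1
16 = 16*1 + 0  (stop)
So 294883/12252 = [24; 14, 1, 2, 17, 16].

[24; 14, 1, 2, 17, 16]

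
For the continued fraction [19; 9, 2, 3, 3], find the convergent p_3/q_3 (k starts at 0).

Using pₖ = aₖpₖ₋₁ + pₖ₋₂, qₖ = aₖqₖ₋₁ + qₖ₋₂ (with p₋₁=1, p₋₂=0, q₋₁=0, q₋₂=1):
  k=0: a=19, p=19, q=1
  k=1: a=9, p=172, q=9
  k=2: a=2, p=363, q=19
  k=3: a=3, p=1261, q=66

1261/66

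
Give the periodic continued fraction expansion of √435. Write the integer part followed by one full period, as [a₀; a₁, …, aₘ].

a₀ = ⌊√435⌋ = 20.

[20; 1, 5, 1, 40]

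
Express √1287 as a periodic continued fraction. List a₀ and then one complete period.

a₀ = ⌊√1287⌋ = 35.
With m₀=0, d₀=1 and mₖ₊₁ = dₖaₖ − mₖ, dₖ₊₁ = (n − mₖ₊₁²)/dₖ, aₖ₊₁ = ⌊(a₀+mₖ₊₁)/dₖ₊₁⌋:
  k=1: m=35, d=62, a=1
  k=2: m=27, d=9, a=6
  k=3: m=27, d=62, a=1
  k=4: m=35, d=1, a=70
d=1 and a=2a₀=70 at k=4, so the next step gives (m, d) = (35, 62) again — its k=1 value — and the period has length 4.

[35; 1, 6, 1, 70]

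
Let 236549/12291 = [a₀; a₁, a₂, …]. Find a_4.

5

236549 = 19·12291 + 3020   →  a_0 = 19
12291 = 4·3020 + 211   →  a_1 = 4
3020 = 14·211 + 66   →  a_2 = 14
211 = 3·66 + 13   →  a_3 = 3
66 = 5·13 + 1   →  a_4 = 5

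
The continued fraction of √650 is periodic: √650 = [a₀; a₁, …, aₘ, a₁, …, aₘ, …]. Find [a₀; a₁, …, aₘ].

a₀ = ⌊√650⌋ = 25.
With m₀=0, d₀=1 and mₖ₊₁ = dₖaₖ − mₖ, dₖ₊₁ = (n − mₖ₊₁²)/dₖ, aₖ₊₁ = ⌊(a₀+mₖ₊₁)/dₖ₊₁⌋:
  k=1: m=25, d=25, a=2
  k=2: m=25, d=1, a=50
d=1 and a=2a₀=50 at k=2, so the next step gives (m, d) = (25, 25) again — its k=1 value — and the period has length 2.

[25; 2, 50]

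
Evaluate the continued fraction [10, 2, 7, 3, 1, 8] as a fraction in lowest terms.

Using pₖ = aₖpₖ₋₁ + pₖ₋₂ and qₖ = aₖqₖ₋₁ + qₖ₋₂:
  k=0: a=10, p=10, q=1
  k=1: a=2, p=21, q=2
  k=2: a=7, p=157, q=15
  k=3: a=3, p=492, q=47
  k=4: a=1, p=649, q=62
  k=5: a=8, p=5684, q=543

5684/543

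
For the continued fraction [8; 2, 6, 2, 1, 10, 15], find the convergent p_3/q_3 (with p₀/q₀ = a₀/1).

237/28

Using pₖ = aₖpₖ₋₁ + pₖ₋₂, qₖ = aₖqₖ₋₁ + qₖ₋₂ (with p₋₁=1, p₋₂=0, q₋₁=0, q₋₂=1):
  k=0: a=8, p=8, q=1
  k=1: a=2, p=17, q=2
  k=2: a=6, p=110, q=13
  k=3: a=2, p=237, q=28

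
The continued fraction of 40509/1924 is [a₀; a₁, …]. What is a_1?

40509 = 21·1924 + 105   →  a_0 = 21
1924 = 18·105 + 34   →  a_1 = 18

18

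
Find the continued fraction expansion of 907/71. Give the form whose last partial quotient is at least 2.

907 = 12*71 + 55
71 = 1*55 + 16
55 = 3*16 + 7
16 = 2*7 + 2
7 = 3*2 + 1
2 = 2*1 + 0  (stop)
So 907/71 = [12; 1, 3, 2, 3, 2].

[12; 1, 3, 2, 3, 2]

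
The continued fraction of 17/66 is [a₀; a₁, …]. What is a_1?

17 = 0·66 + 17   →  a_0 = 0
66 = 3·17 + 15   →  a_1 = 3

3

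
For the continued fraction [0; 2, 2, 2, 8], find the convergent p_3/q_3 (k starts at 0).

Using pₖ = aₖpₖ₋₁ + pₖ₋₂, qₖ = aₖqₖ₋₁ + qₖ₋₂ (with p₋₁=1, p₋₂=0, q₋₁=0, q₋₂=1):
  k=0: a=0, p=0, q=1
  k=1: a=2, p=1, q=2
  k=2: a=2, p=2, q=5
  k=3: a=2, p=5, q=12

5/12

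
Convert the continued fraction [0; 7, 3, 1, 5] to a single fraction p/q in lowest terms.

Using pₖ = aₖpₖ₋₁ + pₖ₋₂ and qₖ = aₖqₖ₋₁ + qₖ₋₂:
  k=0: a=0, p=0, q=1
  k=1: a=7, p=1, q=7
  k=2: a=3, p=3, q=22
  k=3: a=1, p=4, q=29
  k=4: a=5, p=23, q=167

23/167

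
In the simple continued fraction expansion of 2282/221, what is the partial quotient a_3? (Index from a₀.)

2282 = 10·221 + 72   →  a_0 = 10
221 = 3·72 + 5   →  a_1 = 3
72 = 14·5 + 2   →  a_2 = 14
5 = 2·2 + 1   →  a_3 = 2

2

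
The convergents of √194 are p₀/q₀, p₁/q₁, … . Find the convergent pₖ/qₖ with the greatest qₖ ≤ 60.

195/14

√194 = [13; 1, 12, 1, 26, …] (period length 4).
Convergents:
  p_0/q_0 = 13/1
  p_1/q_1 = 14/1
  p_2/q_2 = 181/13
  p_3/q_3 = 195/14
  p_4/q_4 = 5251/377
q_3 = 14 ≤ 60 < 377 = q_4, so the answer is 195/14.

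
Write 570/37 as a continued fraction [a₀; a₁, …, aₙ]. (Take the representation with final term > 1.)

[15; 2, 2, 7]

570 = 15×37 + 15
37 = 2×15 + 7
15 = 2×7 + 1
7 = 7×1 + 0  (stop)
So 570/37 = [15; 2, 2, 7].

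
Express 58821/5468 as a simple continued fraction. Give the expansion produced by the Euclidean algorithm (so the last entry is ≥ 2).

58821 = 10·5468 + 4141
5468 = 1·4141 + 1327
4141 = 3·1327 + 160
1327 = 8·160 + 47
160 = 3·47 + 19
47 = 2·19 + 9
19 = 2·9 + 1
9 = 9·1 + 0  (stop)
So 58821/5468 = [10; 1, 3, 8, 3, 2, 2, 9].

[10; 1, 3, 8, 3, 2, 2, 9]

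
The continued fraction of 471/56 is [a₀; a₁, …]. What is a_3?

3

471 = 8·56 + 23   →  a_0 = 8
56 = 2·23 + 10   →  a_1 = 2
23 = 2·10 + 3   →  a_2 = 2
10 = 3·3 + 1   →  a_3 = 3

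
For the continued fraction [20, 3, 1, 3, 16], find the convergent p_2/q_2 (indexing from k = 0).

81/4

Using pₖ = aₖpₖ₋₁ + pₖ₋₂, qₖ = aₖqₖ₋₁ + qₖ₋₂ (with p₋₁=1, p₋₂=0, q₋₁=0, q₋₂=1):
  k=0: a=20, p=20, q=1
  k=1: a=3, p=61, q=3
  k=2: a=1, p=81, q=4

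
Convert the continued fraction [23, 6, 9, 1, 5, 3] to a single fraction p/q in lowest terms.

26430/1141

Using pₖ = aₖpₖ₋₁ + pₖ₋₂ and qₖ = aₖqₖ₋₁ + qₖ₋₂:
  k=0: a=23, p=23, q=1
  k=1: a=6, p=139, q=6
  k=2: a=9, p=1274, q=55
  k=3: a=1, p=1413, q=61
  k=4: a=5, p=8339, q=360
  k=5: a=3, p=26430, q=1141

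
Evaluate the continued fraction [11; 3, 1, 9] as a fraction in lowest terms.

439/39

Fold from the inside: start with 9/1.
  1 + 1/9 = 10/9
  3 + 9/10 = 39/10
  11 + 10/39 = 439/39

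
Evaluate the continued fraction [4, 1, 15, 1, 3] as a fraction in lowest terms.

331/67

Fold from the inside: start with 3/1.
  1 + 1/3 = 4/3
  15 + 3/4 = 63/4
  1 + 4/63 = 67/63
  4 + 63/67 = 331/67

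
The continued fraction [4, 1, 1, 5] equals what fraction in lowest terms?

50/11

Using pₖ = aₖpₖ₋₁ + pₖ₋₂ and qₖ = aₖqₖ₋₁ + qₖ₋₂:
  k=0: a=4, p=4, q=1
  k=1: a=1, p=5, q=1
  k=2: a=1, p=9, q=2
  k=3: a=5, p=50, q=11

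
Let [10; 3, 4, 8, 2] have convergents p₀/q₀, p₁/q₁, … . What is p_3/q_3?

Using pₖ = aₖpₖ₋₁ + pₖ₋₂, qₖ = aₖqₖ₋₁ + qₖ₋₂ (with p₋₁=1, p₋₂=0, q₋₁=0, q₋₂=1):
  k=0: a=10, p=10, q=1
  k=1: a=3, p=31, q=3
  k=2: a=4, p=134, q=13
  k=3: a=8, p=1103, q=107

1103/107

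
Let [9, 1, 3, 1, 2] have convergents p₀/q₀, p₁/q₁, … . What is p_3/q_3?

Using pₖ = aₖpₖ₋₁ + pₖ₋₂, qₖ = aₖqₖ₋₁ + qₖ₋₂ (with p₋₁=1, p₋₂=0, q₋₁=0, q₋₂=1):
  k=0: a=9, p=9, q=1
  k=1: a=1, p=10, q=1
  k=2: a=3, p=39, q=4
  k=3: a=1, p=49, q=5

49/5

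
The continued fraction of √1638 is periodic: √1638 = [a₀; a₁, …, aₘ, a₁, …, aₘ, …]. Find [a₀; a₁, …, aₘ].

[40; 2, 8, 2, 80]

a₀ = ⌊√1638⌋ = 40.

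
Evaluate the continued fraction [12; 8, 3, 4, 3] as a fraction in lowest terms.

Using pₖ = aₖpₖ₋₁ + pₖ₋₂ and qₖ = aₖqₖ₋₁ + qₖ₋₂:
  k=0: a=12, p=12, q=1
  k=1: a=8, p=97, q=8
  k=2: a=3, p=303, q=25
  k=3: a=4, p=1309, q=108
  k=4: a=3, p=4230, q=349

4230/349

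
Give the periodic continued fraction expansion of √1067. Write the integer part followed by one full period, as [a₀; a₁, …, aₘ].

a₀ = ⌊√1067⌋ = 32.
With m₀=0, d₀=1 and mₖ₊₁ = dₖaₖ − mₖ, dₖ₊₁ = (n − mₖ₊₁²)/dₖ, aₖ₊₁ = ⌊(a₀+mₖ₊₁)/dₖ₊₁⌋:
  k=1: m=32, d=43, a=1
  k=2: m=11, d=22, a=1
  k=3: m=11, d=43, a=1
  k=4: m=32, d=1, a=64
d=1 and a=2a₀=64 at k=4, so the next step gives (m, d) = (32, 43) again — its k=1 value — and the period has length 4.

[32; 1, 1, 1, 64]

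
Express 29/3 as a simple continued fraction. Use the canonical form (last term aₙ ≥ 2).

29 = 9×3 + 2
3 = 1×2 + 1
2 = 2×1 + 0  (stop)
So 29/3 = [9; 1, 2].

[9; 1, 2]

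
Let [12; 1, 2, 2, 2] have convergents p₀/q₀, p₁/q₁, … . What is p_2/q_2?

Using pₖ = aₖpₖ₋₁ + pₖ₋₂, qₖ = aₖqₖ₋₁ + qₖ₋₂ (with p₋₁=1, p₋₂=0, q₋₁=0, q₋₂=1):
  k=0: a=12, p=12, q=1
  k=1: a=1, p=13, q=1
  k=2: a=2, p=38, q=3

38/3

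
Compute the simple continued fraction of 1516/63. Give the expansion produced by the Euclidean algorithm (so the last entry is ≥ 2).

1516 = 24·63 + 4
63 = 15·4 + 3
4 = 1·3 + 1
3 = 3·1 + 0  (stop)
So 1516/63 = [24; 15, 1, 3].

[24; 15, 1, 3]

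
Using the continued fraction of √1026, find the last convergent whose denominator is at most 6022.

√1026 = [32; 32, 64, …] (period length 2).
Convergents:
  p_0/q_0 = 32/1
  p_1/q_1 = 1025/32
  p_2/q_2 = 65632/2049
  p_3/q_3 = 2101249/65600
q_2 = 2049 ≤ 6022 < 65600 = q_3, so the answer is 65632/2049.

65632/2049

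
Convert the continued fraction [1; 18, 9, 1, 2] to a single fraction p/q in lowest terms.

Fold from the inside: start with 2/1.
  1 + 1/2 = 3/2
  9 + 2/3 = 29/3
  18 + 3/29 = 525/29
  1 + 29/525 = 554/525

554/525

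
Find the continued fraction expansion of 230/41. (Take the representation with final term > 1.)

[5; 1, 1, 1, 1, 3, 2]

230 = 5*41 + 25
41 = 1*25 + 16
25 = 1*16 + 9
16 = 1*9 + 7
9 = 1*7 + 2
7 = 3*2 + 1
2 = 2*1 + 0  (stop)
So 230/41 = [5; 1, 1, 1, 1, 3, 2].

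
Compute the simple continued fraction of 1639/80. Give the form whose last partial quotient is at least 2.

[20; 2, 19, 2]

1639 = 20*80 + 39
80 = 2*39 + 2
39 = 19*2 + 1
2 = 2*1 + 0  (stop)
So 1639/80 = [20; 2, 19, 2].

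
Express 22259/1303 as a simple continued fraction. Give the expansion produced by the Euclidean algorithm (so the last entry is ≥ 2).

[17; 12, 15, 2, 3]

22259 = 17×1303 + 108
1303 = 12×108 + 7
108 = 15×7 + 3
7 = 2×3 + 1
3 = 3×1 + 0  (stop)
So 22259/1303 = [17; 12, 15, 2, 3].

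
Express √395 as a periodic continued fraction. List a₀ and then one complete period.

a₀ = ⌊√395⌋ = 19.
With m₀=0, d₀=1 and mₖ₊₁ = dₖaₖ − mₖ, dₖ₊₁ = (n − mₖ₊₁²)/dₖ, aₖ₊₁ = ⌊(a₀+mₖ₊₁)/dₖ₊₁⌋:
  k=1: m=19, d=34, a=1
  k=2: m=15, d=5, a=6
  k=3: m=15, d=34, a=1
  k=4: m=19, d=1, a=38
d=1 and a=2a₀=38 at k=4, so the next step gives (m, d) = (19, 34) again — its k=1 value — and the period has length 4.

[19; 1, 6, 1, 38]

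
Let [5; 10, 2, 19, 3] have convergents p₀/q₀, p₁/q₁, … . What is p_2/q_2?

Using pₖ = aₖpₖ₋₁ + pₖ₋₂, qₖ = aₖqₖ₋₁ + qₖ₋₂ (with p₋₁=1, p₋₂=0, q₋₁=0, q₋₂=1):
  k=0: a=5, p=5, q=1
  k=1: a=10, p=51, q=10
  k=2: a=2, p=107, q=21

107/21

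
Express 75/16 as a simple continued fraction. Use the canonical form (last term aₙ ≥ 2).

75 = 4*16 + 11
16 = 1*11 + 5
11 = 2*5 + 1
5 = 5*1 + 0  (stop)
So 75/16 = [4; 1, 2, 5].

[4; 1, 2, 5]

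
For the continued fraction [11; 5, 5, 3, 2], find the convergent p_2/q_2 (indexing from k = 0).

291/26

Using pₖ = aₖpₖ₋₁ + pₖ₋₂, qₖ = aₖqₖ₋₁ + qₖ₋₂ (with p₋₁=1, p₋₂=0, q₋₁=0, q₋₂=1):
  k=0: a=11, p=11, q=1
  k=1: a=5, p=56, q=5
  k=2: a=5, p=291, q=26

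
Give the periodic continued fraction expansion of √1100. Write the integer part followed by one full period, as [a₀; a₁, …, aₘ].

[33; 6, 66]

a₀ = ⌊√1100⌋ = 33.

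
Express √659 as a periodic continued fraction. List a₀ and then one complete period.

[25; 1, 2, 25, 2, 1, 50]

a₀ = ⌊√659⌋ = 25.
With m₀=0, d₀=1 and mₖ₊₁ = dₖaₖ − mₖ, dₖ₊₁ = (n − mₖ₊₁²)/dₖ, aₖ₊₁ = ⌊(a₀+mₖ₊₁)/dₖ₊₁⌋:
  k=1: m=25, d=34, a=1
  k=2: m=9, d=17, a=2
  k=3: m=25, d=2, a=25
  k=4: m=25, d=17, a=2
  k=5: m=9, d=34, a=1
  k=6: m=25, d=1, a=50
d=1 and a=2a₀=50 at k=6, so the next step gives (m, d) = (25, 34) again — its k=1 value — and the period has length 6.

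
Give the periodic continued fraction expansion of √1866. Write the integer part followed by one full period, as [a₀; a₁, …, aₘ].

[43; 5, 14, 5, 86]

a₀ = ⌊√1866⌋ = 43.
With m₀=0, d₀=1 and mₖ₊₁ = dₖaₖ − mₖ, dₖ₊₁ = (n − mₖ₊₁²)/dₖ, aₖ₊₁ = ⌊(a₀+mₖ₊₁)/dₖ₊₁⌋:
  k=1: m=43, d=17, a=5
  k=2: m=42, d=6, a=14
  k=3: m=42, d=17, a=5
  k=4: m=43, d=1, a=86
d=1 and a=2a₀=86 at k=4, so the next step gives (m, d) = (43, 17) again — its k=1 value — and the period has length 4.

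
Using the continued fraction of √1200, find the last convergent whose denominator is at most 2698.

92734/2677

√1200 = [34; 1, 1, 1, 3, 1, 1, 1, 68, …] (period length 8).
Convergents:
  p_0/q_0 = 34/1
  p_1/q_1 = 35/1
  p_2/q_2 = 69/2
  p_3/q_3 = 104/3
  p_4/q_4 = 381/11
  p_5/q_5 = 485/14
  p_6/q_6 = 866/25
  p_7/q_7 = 1351/39
  p_8/q_8 = 92734/2677
  p_9/q_9 = 94085/2716
q_8 = 2677 ≤ 2698 < 2716 = q_9, so the answer is 92734/2677.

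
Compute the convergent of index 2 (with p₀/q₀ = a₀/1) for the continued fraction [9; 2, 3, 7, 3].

Using pₖ = aₖpₖ₋₁ + pₖ₋₂, qₖ = aₖqₖ₋₁ + qₖ₋₂ (with p₋₁=1, p₋₂=0, q₋₁=0, q₋₂=1):
  k=0: a=9, p=9, q=1
  k=1: a=2, p=19, q=2
  k=2: a=3, p=66, q=7

66/7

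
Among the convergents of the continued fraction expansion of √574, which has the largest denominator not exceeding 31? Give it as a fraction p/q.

√574 = [23; 1, 22, 1, 46, …] (period length 4).
Convergents:
  p_0/q_0 = 23/1
  p_1/q_1 = 24/1
  p_2/q_2 = 551/23
  p_3/q_3 = 575/24
  p_4/q_4 = 27001/1127
q_3 = 24 ≤ 31 < 1127 = q_4, so the answer is 575/24.

575/24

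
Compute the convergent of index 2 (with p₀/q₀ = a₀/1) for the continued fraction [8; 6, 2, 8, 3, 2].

Using pₖ = aₖpₖ₋₁ + pₖ₋₂, qₖ = aₖqₖ₋₁ + qₖ₋₂ (with p₋₁=1, p₋₂=0, q₋₁=0, q₋₂=1):
  k=0: a=8, p=8, q=1
  k=1: a=6, p=49, q=6
  k=2: a=2, p=106, q=13

106/13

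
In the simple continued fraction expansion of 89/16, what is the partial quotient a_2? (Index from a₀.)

1

89 = 5·16 + 9   →  a_0 = 5
16 = 1·9 + 7   →  a_1 = 1
9 = 1·7 + 2   →  a_2 = 1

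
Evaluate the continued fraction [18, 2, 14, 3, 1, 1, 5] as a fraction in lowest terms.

Using pₖ = aₖpₖ₋₁ + pₖ₋₂ and qₖ = aₖqₖ₋₁ + qₖ₋₂:
  k=0: a=18, p=18, q=1
  k=1: a=2, p=37, q=2
  k=2: a=14, p=536, q=29
  k=3: a=3, p=1645, q=89
  k=4: a=1, p=2181, q=118
  k=5: a=1, p=3826, q=207
  k=6: a=5, p=21311, q=1153

21311/1153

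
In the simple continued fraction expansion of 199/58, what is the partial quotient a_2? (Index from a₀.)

199 = 3·58 + 25   →  a_0 = 3
58 = 2·25 + 8   →  a_1 = 2
25 = 3·8 + 1   →  a_2 = 3

3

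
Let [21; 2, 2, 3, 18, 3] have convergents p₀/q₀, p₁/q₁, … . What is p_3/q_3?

Using pₖ = aₖpₖ₋₁ + pₖ₋₂, qₖ = aₖqₖ₋₁ + qₖ₋₂ (with p₋₁=1, p₋₂=0, q₋₁=0, q₋₂=1):
  k=0: a=21, p=21, q=1
  k=1: a=2, p=43, q=2
  k=2: a=2, p=107, q=5
  k=3: a=3, p=364, q=17

364/17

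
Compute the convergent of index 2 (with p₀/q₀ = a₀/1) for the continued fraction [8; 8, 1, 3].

73/9

Using pₖ = aₖpₖ₋₁ + pₖ₋₂, qₖ = aₖqₖ₋₁ + qₖ₋₂ (with p₋₁=1, p₋₂=0, q₋₁=0, q₋₂=1):
  k=0: a=8, p=8, q=1
  k=1: a=8, p=65, q=8
  k=2: a=1, p=73, q=9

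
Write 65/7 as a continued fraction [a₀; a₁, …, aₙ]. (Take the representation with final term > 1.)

65 = 9*7 + 2
7 = 3*2 + 1
2 = 2*1 + 0  (stop)
So 65/7 = [9; 3, 2].

[9; 3, 2]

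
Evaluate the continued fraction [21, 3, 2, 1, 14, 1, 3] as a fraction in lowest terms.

13163/618

Using pₖ = aₖpₖ₋₁ + pₖ₋₂ and qₖ = aₖqₖ₋₁ + qₖ₋₂:
  k=0: a=21, p=21, q=1
  k=1: a=3, p=64, q=3
  k=2: a=2, p=149, q=7
  k=3: a=1, p=213, q=10
  k=4: a=14, p=3131, q=147
  k=5: a=1, p=3344, q=157
  k=6: a=3, p=13163, q=618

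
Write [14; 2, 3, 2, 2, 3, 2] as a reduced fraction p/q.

Fold from the inside: start with 2/1.
  3 + 1/2 = 7/2
  2 + 2/7 = 16/7
  2 + 7/16 = 39/16
  3 + 16/39 = 133/39
  2 + 39/133 = 305/133
  14 + 133/305 = 4403/305

4403/305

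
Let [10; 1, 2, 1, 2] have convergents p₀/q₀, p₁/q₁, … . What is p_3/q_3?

43/4

Using pₖ = aₖpₖ₋₁ + pₖ₋₂, qₖ = aₖqₖ₋₁ + qₖ₋₂ (with p₋₁=1, p₋₂=0, q₋₁=0, q₋₂=1):
  k=0: a=10, p=10, q=1
  k=1: a=1, p=11, q=1
  k=2: a=2, p=32, q=3
  k=3: a=1, p=43, q=4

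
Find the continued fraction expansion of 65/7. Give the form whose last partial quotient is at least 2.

65 = 9×7 + 2
7 = 3×2 + 1
2 = 2×1 + 0  (stop)
So 65/7 = [9; 3, 2].

[9; 3, 2]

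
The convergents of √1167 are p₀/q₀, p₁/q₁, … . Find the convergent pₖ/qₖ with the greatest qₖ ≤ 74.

1059/31

√1167 = [34; 6, 5, 11, 5, 6, 68, …] (period length 6).
Convergents:
  p_0/q_0 = 34/1
  p_1/q_1 = 205/6
  p_2/q_2 = 1059/31
  p_3/q_3 = 11854/347
q_2 = 31 ≤ 74 < 347 = q_3, so the answer is 1059/31.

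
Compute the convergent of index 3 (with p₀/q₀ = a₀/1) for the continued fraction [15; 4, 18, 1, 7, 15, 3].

1174/77

Using pₖ = aₖpₖ₋₁ + pₖ₋₂, qₖ = aₖqₖ₋₁ + qₖ₋₂ (with p₋₁=1, p₋₂=0, q₋₁=0, q₋₂=1):
  k=0: a=15, p=15, q=1
  k=1: a=4, p=61, q=4
  k=2: a=18, p=1113, q=73
  k=3: a=1, p=1174, q=77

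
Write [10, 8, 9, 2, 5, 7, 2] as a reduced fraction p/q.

Using pₖ = aₖpₖ₋₁ + pₖ₋₂ and qₖ = aₖqₖ₋₁ + qₖ₋₂:
  k=0: a=10, p=10, q=1
  k=1: a=8, p=81, q=8
  k=2: a=9, p=739, q=73
  k=3: a=2, p=1559, q=154
  k=4: a=5, p=8534, q=843
  k=5: a=7, p=61297, q=6055
  k=6: a=2, p=131128, q=12953

131128/12953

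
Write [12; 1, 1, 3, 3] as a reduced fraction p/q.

Fold from the inside: start with 3/1.
  3 + 1/3 = 10/3
  1 + 3/10 = 13/10
  1 + 10/13 = 23/13
  12 + 13/23 = 289/23

289/23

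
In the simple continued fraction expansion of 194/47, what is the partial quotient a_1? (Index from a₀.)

7

194 = 4·47 + 6   →  a_0 = 4
47 = 7·6 + 5   →  a_1 = 7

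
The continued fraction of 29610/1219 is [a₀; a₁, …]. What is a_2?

2

29610 = 24·1219 + 354   →  a_0 = 24
1219 = 3·354 + 157   →  a_1 = 3
354 = 2·157 + 40   →  a_2 = 2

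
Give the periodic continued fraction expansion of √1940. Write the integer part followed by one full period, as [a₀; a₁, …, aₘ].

[44; 22, 88]

a₀ = ⌊√1940⌋ = 44.
With m₀=0, d₀=1 and mₖ₊₁ = dₖaₖ − mₖ, dₖ₊₁ = (n − mₖ₊₁²)/dₖ, aₖ₊₁ = ⌊(a₀+mₖ₊₁)/dₖ₊₁⌋:
  k=1: m=44, d=4, a=22
  k=2: m=44, d=1, a=88
d=1 and a=2a₀=88 at k=2, so the next step gives (m, d) = (44, 4) again — its k=1 value — and the period has length 2.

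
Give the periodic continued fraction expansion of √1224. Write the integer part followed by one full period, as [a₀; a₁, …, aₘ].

a₀ = ⌊√1224⌋ = 34.
With m₀=0, d₀=1 and mₖ₊₁ = dₖaₖ − mₖ, dₖ₊₁ = (n − mₖ₊₁²)/dₖ, aₖ₊₁ = ⌊(a₀+mₖ₊₁)/dₖ₊₁⌋:
  k=1: m=34, d=68, a=1
  k=2: m=34, d=1, a=68
d=1 and a=2a₀=68 at k=2, so the next step gives (m, d) = (34, 68) again — its k=1 value — and the period has length 2.

[34; 1, 68]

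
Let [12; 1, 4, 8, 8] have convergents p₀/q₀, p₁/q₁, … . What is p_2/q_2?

Using pₖ = aₖpₖ₋₁ + pₖ₋₂, qₖ = aₖqₖ₋₁ + qₖ₋₂ (with p₋₁=1, p₋₂=0, q₋₁=0, q₋₂=1):
  k=0: a=12, p=12, q=1
  k=1: a=1, p=13, q=1
  k=2: a=4, p=64, q=5

64/5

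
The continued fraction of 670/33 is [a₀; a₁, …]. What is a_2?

3

670 = 20·33 + 10   →  a_0 = 20
33 = 3·10 + 3   →  a_1 = 3
10 = 3·3 + 1   →  a_2 = 3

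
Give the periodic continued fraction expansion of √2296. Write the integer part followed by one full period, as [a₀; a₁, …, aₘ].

a₀ = ⌊√2296⌋ = 47.
With m₀=0, d₀=1 and mₖ₊₁ = dₖaₖ − mₖ, dₖ₊₁ = (n − mₖ₊₁²)/dₖ, aₖ₊₁ = ⌊(a₀+mₖ₊₁)/dₖ₊₁⌋:
  k=1: m=47, d=87, a=1
  k=2: m=40, d=8, a=10
  k=3: m=40, d=87, a=1
  k=4: m=47, d=1, a=94
d=1 and a=2a₀=94 at k=4, so the next step gives (m, d) = (47, 87) again — its k=1 value — and the period has length 4.

[47; 1, 10, 1, 94]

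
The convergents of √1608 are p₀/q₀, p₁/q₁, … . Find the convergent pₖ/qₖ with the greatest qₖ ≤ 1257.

32120/801

√1608 = [40; 10, 80, …] (period length 2).
Convergents:
  p_0/q_0 = 40/1
  p_1/q_1 = 401/10
  p_2/q_2 = 32120/801
  p_3/q_3 = 321601/8020
q_2 = 801 ≤ 1257 < 8020 = q_3, so the answer is 32120/801.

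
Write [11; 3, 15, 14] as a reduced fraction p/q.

7328/647

Using pₖ = aₖpₖ₋₁ + pₖ₋₂ and qₖ = aₖqₖ₋₁ + qₖ₋₂:
  k=0: a=11, p=11, q=1
  k=1: a=3, p=34, q=3
  k=2: a=15, p=521, q=46
  k=3: a=14, p=7328, q=647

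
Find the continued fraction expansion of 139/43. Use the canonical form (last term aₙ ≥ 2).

[3; 4, 3, 3]

139 = 3×43 + 10
43 = 4×10 + 3
10 = 3×3 + 1
3 = 3×1 + 0  (stop)
So 139/43 = [3; 4, 3, 3].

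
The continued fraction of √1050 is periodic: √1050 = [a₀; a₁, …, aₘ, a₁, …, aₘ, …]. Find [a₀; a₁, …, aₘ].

[32; 2, 2, 10, 2, 2, 64]

a₀ = ⌊√1050⌋ = 32.
With m₀=0, d₀=1 and mₖ₊₁ = dₖaₖ − mₖ, dₖ₊₁ = (n − mₖ₊₁²)/dₖ, aₖ₊₁ = ⌊(a₀+mₖ₊₁)/dₖ₊₁⌋:
  k=1: m=32, d=26, a=2
  k=2: m=20, d=25, a=2
  k=3: m=30, d=6, a=10
  k=4: m=30, d=25, a=2
  k=5: m=20, d=26, a=2
  k=6: m=32, d=1, a=64
d=1 and a=2a₀=64 at k=6, so the next step gives (m, d) = (32, 26) again — its k=1 value — and the period has length 6.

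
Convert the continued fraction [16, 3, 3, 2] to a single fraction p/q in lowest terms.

Using pₖ = aₖpₖ₋₁ + pₖ₋₂ and qₖ = aₖqₖ₋₁ + qₖ₋₂:
  k=0: a=16, p=16, q=1
  k=1: a=3, p=49, q=3
  k=2: a=3, p=163, q=10
  k=3: a=2, p=375, q=23

375/23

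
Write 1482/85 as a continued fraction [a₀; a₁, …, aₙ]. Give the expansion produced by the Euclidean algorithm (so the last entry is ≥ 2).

[17; 2, 3, 2, 1, 3]

1482 = 17·85 + 37
85 = 2·37 + 11
37 = 3·11 + 4
11 = 2·4 + 3
4 = 1·3 + 1
3 = 3·1 + 0  (stop)
So 1482/85 = [17; 2, 3, 2, 1, 3].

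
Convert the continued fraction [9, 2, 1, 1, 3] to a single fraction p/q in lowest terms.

169/18

Fold from the inside: start with 3/1.
  1 + 1/3 = 4/3
  1 + 3/4 = 7/4
  2 + 4/7 = 18/7
  9 + 7/18 = 169/18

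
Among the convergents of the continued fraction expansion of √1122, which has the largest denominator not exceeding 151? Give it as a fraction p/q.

4455/133

√1122 = [33; 2, 66, …] (period length 2).
Convergents:
  p_0/q_0 = 33/1
  p_1/q_1 = 67/2
  p_2/q_2 = 4455/133
  p_3/q_3 = 8977/268
q_2 = 133 ≤ 151 < 268 = q_3, so the answer is 4455/133.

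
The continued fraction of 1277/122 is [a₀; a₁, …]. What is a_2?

7

1277 = 10·122 + 57   →  a_0 = 10
122 = 2·57 + 8   →  a_1 = 2
57 = 7·8 + 1   →  a_2 = 7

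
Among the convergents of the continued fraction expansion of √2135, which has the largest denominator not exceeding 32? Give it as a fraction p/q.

√2135 = [46; 4, 1, 5, 1, 4, 92, …] (period length 6).
Convergents:
  p_0/q_0 = 46/1
  p_1/q_1 = 185/4
  p_2/q_2 = 231/5
  p_3/q_3 = 1340/29
  p_4/q_4 = 1571/34
q_3 = 29 ≤ 32 < 34 = q_4, so the answer is 1340/29.

1340/29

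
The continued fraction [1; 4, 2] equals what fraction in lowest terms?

Using pₖ = aₖpₖ₋₁ + pₖ₋₂ and qₖ = aₖqₖ₋₁ + qₖ₋₂:
  k=0: a=1, p=1, q=1
  k=1: a=4, p=5, q=4
  k=2: a=2, p=11, q=9

11/9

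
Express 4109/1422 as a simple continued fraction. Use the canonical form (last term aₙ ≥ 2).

[2; 1, 8, 17, 2, 4]

4109 = 2*1422 + 1265
1422 = 1*1265 + 157
1265 = 8*157 + 9
157 = 17*9 + 4
9 = 2*4 + 1
4 = 4*1 + 0  (stop)
So 4109/1422 = [2; 1, 8, 17, 2, 4].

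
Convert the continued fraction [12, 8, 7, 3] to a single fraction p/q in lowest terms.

Fold from the inside: start with 3/1.
  7 + 1/3 = 22/3
  8 + 3/22 = 179/22
  12 + 22/179 = 2170/179

2170/179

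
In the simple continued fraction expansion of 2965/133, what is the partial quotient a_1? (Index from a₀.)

3

2965 = 22·133 + 39   →  a_0 = 22
133 = 3·39 + 16   →  a_1 = 3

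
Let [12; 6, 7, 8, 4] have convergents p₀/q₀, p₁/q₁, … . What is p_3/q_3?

4257/350

Using pₖ = aₖpₖ₋₁ + pₖ₋₂, qₖ = aₖqₖ₋₁ + qₖ₋₂ (with p₋₁=1, p₋₂=0, q₋₁=0, q₋₂=1):
  k=0: a=12, p=12, q=1
  k=1: a=6, p=73, q=6
  k=2: a=7, p=523, q=43
  k=3: a=8, p=4257, q=350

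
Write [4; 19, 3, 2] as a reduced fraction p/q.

Using pₖ = aₖpₖ₋₁ + pₖ₋₂ and qₖ = aₖqₖ₋₁ + qₖ₋₂:
  k=0: a=4, p=4, q=1
  k=1: a=19, p=77, q=19
  k=2: a=3, p=235, q=58
  k=3: a=2, p=547, q=135

547/135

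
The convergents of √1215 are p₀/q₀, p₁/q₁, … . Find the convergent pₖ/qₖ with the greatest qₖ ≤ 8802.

119071/3416

√1215 = [34; 1, 5, 1, 68, …] (period length 4).
Convergents:
  p_0/q_0 = 34/1
  p_1/q_1 = 35/1
  p_2/q_2 = 209/6
  p_3/q_3 = 244/7
  p_4/q_4 = 16801/482
  p_5/q_5 = 17045/489
  p_6/q_6 = 102026/2927
  p_7/q_7 = 119071/3416
  p_8/q_8 = 8198854/235215
q_7 = 3416 ≤ 8802 < 235215 = q_8, so the answer is 119071/3416.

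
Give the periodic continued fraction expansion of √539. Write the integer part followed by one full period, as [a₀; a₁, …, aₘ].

a₀ = ⌊√539⌋ = 23.
With m₀=0, d₀=1 and mₖ₊₁ = dₖaₖ − mₖ, dₖ₊₁ = (n − mₖ₊₁²)/dₖ, aₖ₊₁ = ⌊(a₀+mₖ₊₁)/dₖ₊₁⌋:
  k=1: m=23, d=10, a=4
  k=2: m=17, d=25, a=1
  k=3: m=8, d=19, a=1
  k=4: m=11, d=22, a=1
  k=5: m=11, d=19, a=1
  k=6: m=8, d=25, a=1
  k=7: m=17, d=10, a=4
  k=8: m=23, d=1, a=46
d=1 and a=2a₀=46 at k=8, so the next step gives (m, d) = (23, 10) again — its k=1 value — and the period has length 8.

[23; 4, 1, 1, 1, 1, 1, 4, 46]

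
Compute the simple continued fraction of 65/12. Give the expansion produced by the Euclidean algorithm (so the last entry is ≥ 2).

65 = 5*12 + 5
12 = 2*5 + 2
5 = 2*2 + 1
2 = 2*1 + 0  (stop)
So 65/12 = [5; 2, 2, 2].

[5; 2, 2, 2]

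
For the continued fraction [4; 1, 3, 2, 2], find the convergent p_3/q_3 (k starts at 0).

43/9

Using pₖ = aₖpₖ₋₁ + pₖ₋₂, qₖ = aₖqₖ₋₁ + qₖ₋₂ (with p₋₁=1, p₋₂=0, q₋₁=0, q₋₂=1):
  k=0: a=4, p=4, q=1
  k=1: a=1, p=5, q=1
  k=2: a=3, p=19, q=4
  k=3: a=2, p=43, q=9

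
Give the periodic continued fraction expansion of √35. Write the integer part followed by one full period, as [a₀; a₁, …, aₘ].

a₀ = ⌊√35⌋ = 5.
With m₀=0, d₀=1 and mₖ₊₁ = dₖaₖ − mₖ, dₖ₊₁ = (n − mₖ₊₁²)/dₖ, aₖ₊₁ = ⌊(a₀+mₖ₊₁)/dₖ₊₁⌋:
  k=1: m=5, d=10, a=1
  k=2: m=5, d=1, a=10
d=1 and a=2a₀=10 at k=2, so the next step gives (m, d) = (5, 10) again — its k=1 value — and the period has length 2.

[5; 1, 10]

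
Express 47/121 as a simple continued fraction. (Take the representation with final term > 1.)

[0; 2, 1, 1, 2, 1, 6]

47 = 0·121 + 47
121 = 2·47 + 27
47 = 1·27 + 20
27 = 1·20 + 7
20 = 2·7 + 6
7 = 1·6 + 1
6 = 6·1 + 0  (stop)
So 47/121 = [0; 2, 1, 1, 2, 1, 6].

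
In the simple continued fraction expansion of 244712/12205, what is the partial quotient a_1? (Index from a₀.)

19

244712 = 20·12205 + 612   →  a_0 = 20
12205 = 19·612 + 577   →  a_1 = 19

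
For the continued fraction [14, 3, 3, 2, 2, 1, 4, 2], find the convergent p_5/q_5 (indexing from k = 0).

1130/79

Using pₖ = aₖpₖ₋₁ + pₖ₋₂, qₖ = aₖqₖ₋₁ + qₖ₋₂ (with p₋₁=1, p₋₂=0, q₋₁=0, q₋₂=1):
  k=0: a=14, p=14, q=1
  k=1: a=3, p=43, q=3
  k=2: a=3, p=143, q=10
  k=3: a=2, p=329, q=23
  k=4: a=2, p=801, q=56
  k=5: a=1, p=1130, q=79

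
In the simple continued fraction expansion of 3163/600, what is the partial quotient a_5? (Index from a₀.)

2

3163 = 5·600 + 163   →  a_0 = 5
600 = 3·163 + 111   →  a_1 = 3
163 = 1·111 + 52   →  a_2 = 1
111 = 2·52 + 7   →  a_3 = 2
52 = 7·7 + 3   →  a_4 = 7
7 = 2·3 + 1   →  a_5 = 2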